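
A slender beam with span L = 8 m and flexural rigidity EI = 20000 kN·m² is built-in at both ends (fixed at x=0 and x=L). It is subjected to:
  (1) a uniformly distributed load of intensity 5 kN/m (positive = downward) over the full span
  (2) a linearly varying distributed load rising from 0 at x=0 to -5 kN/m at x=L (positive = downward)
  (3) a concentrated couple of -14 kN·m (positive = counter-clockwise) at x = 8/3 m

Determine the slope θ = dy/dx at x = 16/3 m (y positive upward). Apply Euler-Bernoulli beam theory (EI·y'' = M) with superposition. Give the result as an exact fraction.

Load 1 — uniform load w=5 kN/m over full span:
  θ_1 = -wx(L-x)(L-2x)/(12EI) = -5·(16/3)·(8-(16/3))·(8-2·(16/3))/(12·20000) = 8/10125 rad
Load 2 — triangular load w₀=-5 kN/m (0→w₀ over full span):
  θ_2 = -w₀(2x(L-x)(L-2x)(x+2L)+x²(L-x)²)/(120LEI) = -(-5)·(2·(16/3)·(8-(16/3))·(8-2·(16/3))·((16/3)+2·8)+(16/3)²·(8-(16/3))²)/(120·8·20000) = -56/151875 rad
Load 3 — applied couple M₀=-14 kN·m at a=8/3 m (b=L-a=16/3):
  θ_3 = (R_Ax²/2 - M_Ax - M₀(x-a))/EI  [x>a] with R_A=-7/3, M_A=0 = ((-7/3)·(16/3)²/2 - 0·(16/3) - (-14)·((16/3)-(8/3)))/20000 = 7/33750 rad
Superposition: θ = Σ θ_i = 191/303750 rad ≈ 0.000629 rad

θ(16/3) = 191/303750 rad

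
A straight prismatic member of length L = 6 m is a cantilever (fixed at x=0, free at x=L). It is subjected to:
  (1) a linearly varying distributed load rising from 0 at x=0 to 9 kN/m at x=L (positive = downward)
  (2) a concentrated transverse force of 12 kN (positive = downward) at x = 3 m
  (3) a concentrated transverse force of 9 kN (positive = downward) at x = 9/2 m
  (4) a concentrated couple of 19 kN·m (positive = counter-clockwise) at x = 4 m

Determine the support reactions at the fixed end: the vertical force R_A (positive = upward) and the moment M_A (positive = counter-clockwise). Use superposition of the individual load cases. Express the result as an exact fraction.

Load 1 — triangular load w₀=9 kN/m (0→w₀ over full span):
  R_A = w₀L/2 = 9·6/2 = 27 kN
  M_A = w₀L²/3 = 9·6²/3 = 108 kN·m
Load 2 — point force P=12 kN at a=3 m (b=L-a=3):
  R_A = P = 12 kN
  M_A = Pa = 12·3 = 36 kN·m
Load 3 — point force P=9 kN at a=9/2 m (b=L-a=3/2):
  R_A = P = 9 kN
  M_A = Pa = 9·(9/2) = 81/2 kN·m
Load 4 — applied couple M₀=19 kN·m at a=4 m (b=L-a=2):
  R_A = 0 kN
  M_A = -M₀ = -19 kN·m
Superposition: R_A = 48 kN, M_A = 331/2 kN·m

R_A = 48 kN, M_A = 331/2 kN·m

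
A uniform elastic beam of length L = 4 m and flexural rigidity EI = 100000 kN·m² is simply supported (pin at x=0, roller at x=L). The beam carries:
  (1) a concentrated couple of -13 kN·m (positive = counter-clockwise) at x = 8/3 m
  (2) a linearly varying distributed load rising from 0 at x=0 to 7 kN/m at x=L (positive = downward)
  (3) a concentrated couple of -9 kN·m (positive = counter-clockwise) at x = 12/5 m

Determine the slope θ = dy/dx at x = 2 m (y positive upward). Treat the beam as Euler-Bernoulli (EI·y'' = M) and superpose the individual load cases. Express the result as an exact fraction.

θ(2) = -397/15000000 rad

Load 1 — applied couple M₀=-13 kN·m at a=8/3 m (b=L-a=4/3):
  θ_1 = (M₀x²/(2L)+C₁)/EI  [x≤a] with C₁=M₀(3b²-L²)/(6L)=52/9 = ((-13)·2²/(2·4)+(52/9))/100000 = -13/1800000 rad
Load 2 — triangular load w₀=7 kN/m (0→w₀ over full span):
  θ_2 = -w₀(7L⁴-30L²x²+15x⁴)/(360LEI) = -7·(7·4⁴-30·4²·2²+15·2⁴)/(360·4·100000) = -49/9000000 rad
Load 3 — applied couple M₀=-9 kN·m at a=12/5 m (b=L-a=8/5):
  θ_3 = (M₀x²/(2L)+C₁)/EI  [x≤a] with C₁=M₀(3b²-L²)/(6L)=78/25 = ((-9)·2²/(2·4)+(78/25))/100000 = -69/5000000 rad
Superposition: θ = Σ θ_i = -397/15000000 rad ≈ -0.000026 rad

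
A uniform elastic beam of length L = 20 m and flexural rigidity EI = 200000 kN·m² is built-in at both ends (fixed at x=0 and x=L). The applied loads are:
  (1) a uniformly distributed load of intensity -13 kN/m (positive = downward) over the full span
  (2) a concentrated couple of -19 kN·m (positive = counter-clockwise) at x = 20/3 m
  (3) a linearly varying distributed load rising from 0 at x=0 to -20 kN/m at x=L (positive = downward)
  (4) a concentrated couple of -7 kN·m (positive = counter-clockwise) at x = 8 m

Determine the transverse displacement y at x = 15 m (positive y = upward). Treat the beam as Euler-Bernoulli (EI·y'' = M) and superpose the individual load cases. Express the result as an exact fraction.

Load 1 — uniform load w=-13 kN/m over full span:
  y_1 = -wx²(L-x)²/(24EI) = -(-13)·15²·(20-15)²/(24·200000) = 39/2560 m
Load 2 — applied couple M₀=-19 kN·m at a=20/3 m (b=L-a=40/3):
  y_2 = (R_Ax³/6 - M_Ax²/2 - M₀(x-a)²/2)/EI  [x>a] with R_A=-19/15, M_A=0 = ((-19/15)·15³/6 - 0·15²/2 - (-19)·(15-(20/3))²/2)/200000 = -19/72000 m
Load 3 — triangular load w₀=-20 kN/m (0→w₀ over full span):
  y_3 = -w₀x²(L-x)²(x+2L)/(120LEI) = -(-20)·15²·(20-15)²·(15+2·20)/(120·20·200000) = 33/2560 m
Load 4 — applied couple M₀=-7 kN·m at a=8 m (b=L-a=12):
  y_4 = (R_Ax³/6 - M_Ax²/2 - M₀(x-a)²/2)/EI  [x>a] with R_A=-63/125, M_A=-21/25 = ((-63/125)·15³/6 - (-21/25)·15²/2 - (-7)·(15-8)²/2)/200000 = -7/80000 m
Superposition: y = Σ y_i = 19997/720000 m ≈ 0.027774 m

y(15) = 19997/720000 m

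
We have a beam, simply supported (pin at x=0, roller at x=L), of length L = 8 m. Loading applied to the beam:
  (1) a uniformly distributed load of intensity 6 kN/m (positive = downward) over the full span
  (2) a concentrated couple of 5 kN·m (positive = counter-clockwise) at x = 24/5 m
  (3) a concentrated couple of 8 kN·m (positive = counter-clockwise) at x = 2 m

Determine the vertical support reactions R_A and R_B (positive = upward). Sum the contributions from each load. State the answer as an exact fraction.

Load 1 — uniform load w=6 kN/m over full span:
  R_A = wL/2 = 6·8/2 = 24 kN
  R_B = wL/2 = 6·8/2 = 24 kN
Load 2 — applied couple M₀=5 kN·m at a=24/5 m (b=L-a=16/5):
  R_A = M₀/L = 5/8 kN
  R_B = -M₀/L = -5/8 kN
Load 3 — applied couple M₀=8 kN·m at a=2 m (b=L-a=6):
  R_A = M₀/L = 8/8 = 1 kN
  R_B = -M₀/L = -8/8 = -1 kN
Superposition: R_A = 205/8 kN, R_B = 179/8 kN

R_A = 205/8 kN, R_B = 179/8 kN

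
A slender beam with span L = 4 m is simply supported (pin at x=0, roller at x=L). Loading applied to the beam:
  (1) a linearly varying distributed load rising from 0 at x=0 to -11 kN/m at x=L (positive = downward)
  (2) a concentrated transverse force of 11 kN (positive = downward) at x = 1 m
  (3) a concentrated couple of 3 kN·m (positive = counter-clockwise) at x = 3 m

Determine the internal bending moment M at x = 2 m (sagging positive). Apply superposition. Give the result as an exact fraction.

M(2) = -4 kN·m

Load 1 — triangular load w₀=-11 kN/m (0→w₀ over full span):
  M_1 = w₀Lx/6 - w₀x³/(6L) = (-11)·4·2/6 - (-11)·2³/(6·4) = -11 kN·m
Load 2 — point force P=11 kN at a=1 m (b=L-a=3):
  M_2 = Pa(L-x)/L  [x>a] = 11·1·(4-2)/4 = 11/2 kN·m
Load 3 — applied couple M₀=3 kN·m at a=3 m (b=L-a=1):
  M_3 = M₀x/L  [x≤a] = 3·2/4 = 3/2 kN·m
Superposition: M = Σ M_i = -4 kN·m ≈ -4.000000 kN·m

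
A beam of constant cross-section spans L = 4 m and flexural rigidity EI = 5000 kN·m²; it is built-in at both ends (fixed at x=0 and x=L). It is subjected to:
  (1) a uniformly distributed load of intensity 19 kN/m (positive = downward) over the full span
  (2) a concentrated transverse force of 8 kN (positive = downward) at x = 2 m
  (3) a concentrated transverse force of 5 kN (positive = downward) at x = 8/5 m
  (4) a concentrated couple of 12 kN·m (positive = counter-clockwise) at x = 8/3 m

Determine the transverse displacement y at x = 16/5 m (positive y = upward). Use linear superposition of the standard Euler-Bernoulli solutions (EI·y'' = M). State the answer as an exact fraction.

y(16/5) = -2708/1953125 m

Load 1 — uniform load w=19 kN/m over full span:
  y_1 = -wx²(L-x)²/(24EI) = -19·(16/5)²·(4-(16/5))²/(24·5000) = -1216/1171875 m
Load 2 — point force P=8 kN at a=2 m (b=L-a=2):
  y_2 = -Pa²(L-x)²(3bL-(3b+a)(L-x))/(6L³EI)  [x>a] = -8·2²·(4-(16/5))²·(3·2·4-(3·2+2)·(4-(16/5)))/(6·4³·5000) = -44/234375 m
Load 3 — point force P=5 kN at a=8/5 m (b=L-a=12/5):
  y_3 = -Pa²(L-x)²(3bL-(3b+a)(L-x))/(6L³EI)  [x>a] = -5·(8/5)²·(4-(16/5))²·(3·(12/5)·4-(3·(12/5)+(8/5))·(4-(16/5)))/(6·4³·5000) = -544/5859375 m
Load 4 — applied couple M₀=12 kN·m at a=8/3 m (b=L-a=4/3):
  y_4 = (R_Ax³/6 - M_Ax²/2 - M₀(x-a)²/2)/EI  [x>a] with R_A=4, M_A=4 = (4·(16/5)³/6 - 4·(16/5)²/2 - 12·((16/5)-(8/3))²/2)/5000 = -16/234375 m
Superposition: y = Σ y_i = -2708/1953125 m ≈ -0.001386 m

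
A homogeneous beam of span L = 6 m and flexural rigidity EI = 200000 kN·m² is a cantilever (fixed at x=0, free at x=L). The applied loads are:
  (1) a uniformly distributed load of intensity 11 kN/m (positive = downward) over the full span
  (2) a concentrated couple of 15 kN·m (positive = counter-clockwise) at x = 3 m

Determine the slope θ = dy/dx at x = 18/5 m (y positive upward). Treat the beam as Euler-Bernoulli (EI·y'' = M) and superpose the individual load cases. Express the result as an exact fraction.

θ(18/5) = -40707/25000000 rad

Load 1 — uniform load w=11 kN/m over full span:
  θ_1 = -wx(x²-3Lx+3L²)/(6EI) = -11·(18/5)·((18/5)²-3·6·(18/5)+3·6²)/(6·200000) = -11583/6250000 rad
Load 2 — applied couple M₀=15 kN·m at a=3 m (b=L-a=3):
  θ_2 = M₀a/EI  [x>a] = 15·3/200000 = 9/40000 rad
Superposition: θ = Σ θ_i = -40707/25000000 rad ≈ -0.001628 rad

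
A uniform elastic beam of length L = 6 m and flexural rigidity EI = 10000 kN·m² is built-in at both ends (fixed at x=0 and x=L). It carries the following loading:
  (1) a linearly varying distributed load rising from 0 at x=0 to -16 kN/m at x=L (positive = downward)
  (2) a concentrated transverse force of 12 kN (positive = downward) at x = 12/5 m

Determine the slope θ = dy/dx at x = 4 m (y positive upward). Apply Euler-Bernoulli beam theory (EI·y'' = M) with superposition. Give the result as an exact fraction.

θ(4) = -322/703125 rad

Load 1 — triangular load w₀=-16 kN/m (0→w₀ over full span):
  θ_1 = -w₀(2x(L-x)(L-2x)(x+2L)+x²(L-x)²)/(120LEI) = -(-16)·(2·4·(6-4)·(6-2·4)·(4+2·6)+4²·(6-4)²)/(120·6·10000) = -28/28125 rad
Load 2 — point force P=12 kN at a=12/5 m (b=L-a=18/5):
  θ_2 = Pa²(L-x)(2bL-(3b+a)(L-x))/(2L³EI)  [x>a] = 12·(12/5)²·(6-4)·(2·(18/5)·6-(3·(18/5)+(12/5))·(6-4))/(2·6³·10000) = 42/78125 rad
Superposition: θ = Σ θ_i = -322/703125 rad ≈ -0.000458 rad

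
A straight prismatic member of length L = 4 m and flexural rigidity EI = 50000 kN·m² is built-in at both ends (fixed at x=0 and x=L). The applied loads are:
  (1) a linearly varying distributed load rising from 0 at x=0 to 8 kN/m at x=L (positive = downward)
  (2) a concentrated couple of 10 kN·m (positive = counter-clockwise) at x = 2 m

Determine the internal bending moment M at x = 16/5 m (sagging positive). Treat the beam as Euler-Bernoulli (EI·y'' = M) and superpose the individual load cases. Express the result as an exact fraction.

M(16/5) = -247/750 kN·m

Load 1 — triangular load w₀=8 kN/m (0→w₀ over full span):
  M_1 = 3w₀Lx/20 - w₀L²/30 - w₀x³/(6L) = 3·8·4·(16/5)/20 - 8·4²/30 - 8·(16/5)³/(6·4) = 64/375 kN·m
Load 2 — applied couple M₀=10 kN·m at a=2 m (b=L-a=2):
  M_2 = R_Ax - M_A - M₀  [x>a] with R_A=15/4, M_A=5/2 = (15/4)·(16/5) - (5/2) - 10 = -1/2 kN·m
Superposition: M = Σ M_i = -247/750 kN·m ≈ -0.329333 kN·m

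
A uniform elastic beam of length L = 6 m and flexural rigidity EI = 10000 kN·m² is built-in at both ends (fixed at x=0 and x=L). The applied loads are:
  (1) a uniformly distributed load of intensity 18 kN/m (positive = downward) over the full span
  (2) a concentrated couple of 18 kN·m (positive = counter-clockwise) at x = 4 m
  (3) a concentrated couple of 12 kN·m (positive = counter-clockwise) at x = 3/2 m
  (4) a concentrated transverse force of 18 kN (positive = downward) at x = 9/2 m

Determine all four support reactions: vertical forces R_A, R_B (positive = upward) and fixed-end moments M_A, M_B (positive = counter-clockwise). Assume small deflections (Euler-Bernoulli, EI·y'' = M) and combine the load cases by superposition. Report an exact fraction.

R_A = 1009/16 kN, M_A = 1005/16 kN·m, R_B = 1007/16 kN, M_B = -1047/16 kN·m

Load 1 — uniform load w=18 kN/m over full span:
  R_A = wL/2 = 18·6/2 = 54 kN
  M_A = wL²/12 = 18·6²/12 = 54 kN·m
  R_B = wL/2 = 18·6/2 = 54 kN
  M_B = -wL²/12 = -18·6²/12 = -54 kN·m
Load 2 — applied couple M₀=18 kN·m at a=4 m (b=L-a=2):
  R_A = 6M₀ab/L³ = 6·18·4·2/6³ = 4 kN
  M_A = M₀b(2a-b)/L² = 18·2·(2·4-2)/6² = 6 kN·m
  R_B = -6M₀ab/L³ = -6·18·4·2/6³ = -4 kN
  M_B = M₀a(2b-a)/L² = 18·4·(2·2-4)/6² = 0 kN·m
Load 3 — applied couple M₀=12 kN·m at a=3/2 m (b=L-a=9/2):
  R_A = 6M₀ab/L³ = 6·12·(3/2)·(9/2)/6³ = 9/4 kN
  M_A = M₀b(2a-b)/L² = 12·(9/2)·(2·(3/2)-(9/2))/6² = -9/4 kN·m
  R_B = -6M₀ab/L³ = -6·12·(3/2)·(9/2)/6³ = -9/4 kN
  M_B = M₀a(2b-a)/L² = 12·(3/2)·(2·(9/2)-(3/2))/6² = 15/4 kN·m
Load 4 — point force P=18 kN at a=9/2 m (b=L-a=3/2):
  R_A = Pb²(3a+b)/L³ = 18·(3/2)²·(3·(9/2)+(3/2))/6³ = 45/16 kN
  M_A = Pab²/L² = 18·(9/2)·(3/2)²/6² = 81/16 kN·m
  R_B = Pa²(a+3b)/L³ = 18·(9/2)²·((9/2)+3·(3/2))/6³ = 243/16 kN
  M_B = -Pa²b/L² = -18·(9/2)²·(3/2)/6² = -243/16 kN·m
Superposition: R_A = 1009/16 kN, M_A = 1005/16 kN·m, R_B = 1007/16 kN, M_B = -1047/16 kN·m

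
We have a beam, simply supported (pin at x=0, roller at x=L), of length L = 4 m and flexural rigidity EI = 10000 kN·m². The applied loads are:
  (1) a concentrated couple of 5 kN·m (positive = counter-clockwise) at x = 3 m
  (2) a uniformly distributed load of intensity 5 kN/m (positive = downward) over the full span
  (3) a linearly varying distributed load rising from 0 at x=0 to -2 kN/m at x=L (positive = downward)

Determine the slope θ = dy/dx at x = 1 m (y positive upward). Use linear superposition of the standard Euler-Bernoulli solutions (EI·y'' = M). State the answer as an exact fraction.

Load 1 — applied couple M₀=5 kN·m at a=3 m (b=L-a=1):
  θ_1 = (M₀x²/(2L)+C₁)/EI  [x≤a] with C₁=M₀(3b²-L²)/(6L)=-65/24 = (5·1²/(2·4)+(-65/24))/10000 = -1/4800 rad
Load 2 — uniform load w=5 kN/m over full span:
  θ_2 = -w(L³-6Lx²+4x³)/(24EI) = -5·(4³-6·4·1²+4·1³)/(24·10000) = -11/12000 rad
Load 3 — triangular load w₀=-2 kN/m (0→w₀ over full span):
  θ_3 = -w₀(7L⁴-30L²x²+15x⁴)/(360LEI) = -(-2)·(7·4⁴-30·4²·1²+15·1⁴)/(360·4·10000) = 1327/7200000 rad
Superposition: θ = Σ θ_i = -6773/7200000 rad ≈ -0.000941 rad

θ(1) = -6773/7200000 rad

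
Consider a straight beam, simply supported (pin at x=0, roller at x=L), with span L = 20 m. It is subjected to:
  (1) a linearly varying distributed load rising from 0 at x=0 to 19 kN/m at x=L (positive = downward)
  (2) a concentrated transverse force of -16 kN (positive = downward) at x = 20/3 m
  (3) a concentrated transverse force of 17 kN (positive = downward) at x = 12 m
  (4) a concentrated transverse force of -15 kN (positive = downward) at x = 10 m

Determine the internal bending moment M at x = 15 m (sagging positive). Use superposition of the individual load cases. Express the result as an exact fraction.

Load 1 — triangular load w₀=19 kN/m (0→w₀ over full span):
  M_1 = w₀Lx/6 - w₀x³/(6L) = 19·20·15/6 - 19·15³/(6·20) = 3325/8 kN·m
Load 2 — point force P=-16 kN at a=20/3 m (b=L-a=40/3):
  M_2 = Pa(L-x)/L  [x>a] = (-16)·(20/3)·(20-15)/20 = -80/3 kN·m
Load 3 — point force P=17 kN at a=12 m (b=L-a=8):
  M_3 = Pa(L-x)/L  [x>a] = 17·12·(20-15)/20 = 51 kN·m
Load 4 — point force P=-15 kN at a=10 m (b=L-a=10):
  M_4 = Pa(L-x)/L  [x>a] = (-15)·10·(20-15)/20 = -75/2 kN·m
Superposition: M = Σ M_i = 9659/24 kN·m ≈ 402.458333 kN·m

M(15) = 9659/24 kN·m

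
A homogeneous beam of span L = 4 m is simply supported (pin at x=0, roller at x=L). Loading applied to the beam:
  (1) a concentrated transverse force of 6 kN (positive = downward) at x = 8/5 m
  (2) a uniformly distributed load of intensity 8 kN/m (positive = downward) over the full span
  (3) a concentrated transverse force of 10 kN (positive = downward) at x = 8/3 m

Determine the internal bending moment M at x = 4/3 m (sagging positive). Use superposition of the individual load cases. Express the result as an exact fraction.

Load 1 — point force P=6 kN at a=8/5 m (b=L-a=12/5):
  M_1 = Pbx/L  [x≤a] = 6·(12/5)·(4/3)/4 = 24/5 kN·m
Load 2 — uniform load w=8 kN/m over full span:
  M_2 = wx(L-x)/2 = 8·(4/3)·(4-(4/3))/2 = 128/9 kN·m
Load 3 — point force P=10 kN at a=8/3 m (b=L-a=4/3):
  M_3 = Pbx/L  [x≤a] = 10·(4/3)·(4/3)/4 = 40/9 kN·m
Superposition: M = Σ M_i = 352/15 kN·m ≈ 23.466667 kN·m

M(4/3) = 352/15 kN·m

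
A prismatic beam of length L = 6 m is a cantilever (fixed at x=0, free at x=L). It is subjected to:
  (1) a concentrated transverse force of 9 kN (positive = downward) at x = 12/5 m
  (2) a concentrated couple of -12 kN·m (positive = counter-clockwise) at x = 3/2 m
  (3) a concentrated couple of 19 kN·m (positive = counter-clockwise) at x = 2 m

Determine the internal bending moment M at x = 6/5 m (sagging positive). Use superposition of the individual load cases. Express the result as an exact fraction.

Load 1 — point force P=9 kN at a=12/5 m (b=L-a=18/5):
  M_1 = -P(a-x)  [x≤a] = -9·((12/5)-(6/5)) = -54/5 kN·m
Load 2 — applied couple M₀=-12 kN·m at a=3/2 m (b=L-a=9/2):
  M_2 = M₀  [x≤a] = (-12) = -12 kN·m
Load 3 — applied couple M₀=19 kN·m at a=2 m (b=L-a=4):
  M_3 = M₀  [x≤a] = 19 = 19 kN·m
Superposition: M = Σ M_i = -19/5 kN·m ≈ -3.800000 kN·m

M(6/5) = -19/5 kN·m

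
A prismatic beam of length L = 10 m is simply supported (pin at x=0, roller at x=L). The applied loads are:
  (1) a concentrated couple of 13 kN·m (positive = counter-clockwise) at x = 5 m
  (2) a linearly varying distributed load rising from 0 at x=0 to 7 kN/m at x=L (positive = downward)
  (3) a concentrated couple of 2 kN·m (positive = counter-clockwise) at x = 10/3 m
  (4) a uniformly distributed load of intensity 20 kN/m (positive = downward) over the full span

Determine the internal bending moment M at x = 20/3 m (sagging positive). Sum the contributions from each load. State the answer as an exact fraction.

M(20/3) = 21095/81 kN·m

Load 1 — applied couple M₀=13 kN·m at a=5 m (b=L-a=5):
  M_1 = M₀x/L - M₀  [x>a] = 13·(20/3)/10 - 13 = -13/3 kN·m
Load 2 — triangular load w₀=7 kN/m (0→w₀ over full span):
  M_2 = w₀Lx/6 - w₀x³/(6L) = 7·10·(20/3)/6 - 7·(20/3)³/(6·10) = 3500/81 kN·m
Load 3 — applied couple M₀=2 kN·m at a=10/3 m (b=L-a=20/3):
  M_3 = M₀x/L - M₀  [x>a] = 2·(20/3)/10 - 2 = -2/3 kN·m
Load 4 — uniform load w=20 kN/m over full span:
  M_4 = wx(L-x)/2 = 20·(20/3)·(10-(20/3))/2 = 2000/9 kN·m
Superposition: M = Σ M_i = 21095/81 kN·m ≈ 260.432099 kN·m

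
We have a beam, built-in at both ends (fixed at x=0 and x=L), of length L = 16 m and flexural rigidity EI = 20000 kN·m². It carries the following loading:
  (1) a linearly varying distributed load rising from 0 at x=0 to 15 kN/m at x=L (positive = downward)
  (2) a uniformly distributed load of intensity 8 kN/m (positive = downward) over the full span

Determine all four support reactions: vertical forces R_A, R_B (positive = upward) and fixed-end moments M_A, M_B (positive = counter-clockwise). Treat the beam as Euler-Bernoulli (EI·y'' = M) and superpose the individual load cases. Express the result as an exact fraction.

R_A = 100 kN, M_A = 896/3 kN·m, R_B = 148 kN, M_B = -1088/3 kN·m

Load 1 — triangular load w₀=15 kN/m (0→w₀ over full span):
  R_A = 3w₀L/20 = 3·15·16/20 = 36 kN
  M_A = w₀L²/30 = 15·16²/30 = 128 kN·m
  R_B = 7w₀L/20 = 7·15·16/20 = 84 kN
  M_B = -w₀L²/20 = -15·16²/20 = -192 kN·m
Load 2 — uniform load w=8 kN/m over full span:
  R_A = wL/2 = 8·16/2 = 64 kN
  M_A = wL²/12 = 8·16²/12 = 512/3 kN·m
  R_B = wL/2 = 8·16/2 = 64 kN
  M_B = -wL²/12 = -8·16²/12 = -512/3 kN·m
Superposition: R_A = 100 kN, M_A = 896/3 kN·m, R_B = 148 kN, M_B = -1088/3 kN·m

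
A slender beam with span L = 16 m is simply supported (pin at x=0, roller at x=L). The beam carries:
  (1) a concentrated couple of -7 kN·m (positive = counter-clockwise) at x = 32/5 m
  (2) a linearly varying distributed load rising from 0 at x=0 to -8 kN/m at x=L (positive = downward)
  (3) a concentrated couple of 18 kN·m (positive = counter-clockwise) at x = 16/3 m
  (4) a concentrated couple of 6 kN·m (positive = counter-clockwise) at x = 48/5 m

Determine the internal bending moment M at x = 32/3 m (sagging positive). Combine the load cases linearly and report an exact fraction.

Load 1 — applied couple M₀=-7 kN·m at a=32/5 m (b=L-a=48/5):
  M_1 = M₀x/L - M₀  [x>a] = (-7)·(32/3)/16 - (-7) = 7/3 kN·m
Load 2 — triangular load w₀=-8 kN/m (0→w₀ over full span):
  M_2 = w₀Lx/6 - w₀x³/(6L) = (-8)·16·(32/3)/6 - (-8)·(32/3)³/(6·16) = -10240/81 kN·m
Load 3 — applied couple M₀=18 kN·m at a=16/3 m (b=L-a=32/3):
  M_3 = M₀x/L - M₀  [x>a] = 18·(32/3)/16 - 18 = -6 kN·m
Load 4 — applied couple M₀=6 kN·m at a=48/5 m (b=L-a=32/5):
  M_4 = M₀x/L - M₀  [x>a] = 6·(32/3)/16 - 6 = -2 kN·m
Superposition: M = Σ M_i = -10699/81 kN·m ≈ -132.086420 kN·m

M(32/3) = -10699/81 kN·m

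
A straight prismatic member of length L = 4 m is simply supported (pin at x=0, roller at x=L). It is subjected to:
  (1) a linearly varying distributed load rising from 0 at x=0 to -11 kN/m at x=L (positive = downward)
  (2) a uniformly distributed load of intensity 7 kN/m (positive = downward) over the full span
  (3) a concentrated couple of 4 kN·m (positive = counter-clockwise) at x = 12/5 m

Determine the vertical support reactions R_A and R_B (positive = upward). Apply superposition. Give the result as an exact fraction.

R_A = 23/3 kN, R_B = -5/3 kN

Load 1 — triangular load w₀=-11 kN/m (0→w₀ over full span):
  R_A = w₀L/6 = (-11)·4/6 = -22/3 kN
  R_B = w₀L/3 = (-11)·4/3 = -44/3 kN
Load 2 — uniform load w=7 kN/m over full span:
  R_A = wL/2 = 7·4/2 = 14 kN
  R_B = wL/2 = 7·4/2 = 14 kN
Load 3 — applied couple M₀=4 kN·m at a=12/5 m (b=L-a=8/5):
  R_A = M₀/L = 4/4 = 1 kN
  R_B = -M₀/L = -4/4 = -1 kN
Superposition: R_A = 23/3 kN, R_B = -5/3 kN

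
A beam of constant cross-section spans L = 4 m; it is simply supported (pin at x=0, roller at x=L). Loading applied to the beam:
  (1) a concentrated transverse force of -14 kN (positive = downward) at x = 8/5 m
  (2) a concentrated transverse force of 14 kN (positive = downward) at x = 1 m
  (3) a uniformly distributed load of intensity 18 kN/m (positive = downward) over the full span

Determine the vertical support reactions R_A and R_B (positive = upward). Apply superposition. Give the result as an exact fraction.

Load 1 — point force P=-14 kN at a=8/5 m (b=L-a=12/5):
  R_A = Pb/L = (-14)·(12/5)/4 = -42/5 kN
  R_B = Pa/L = (-14)·(8/5)/4 = -28/5 kN
Load 2 — point force P=14 kN at a=1 m (b=L-a=3):
  R_A = Pb/L = 14·3/4 = 21/2 kN
  R_B = Pa/L = 14·1/4 = 7/2 kN
Load 3 — uniform load w=18 kN/m over full span:
  R_A = wL/2 = 18·4/2 = 36 kN
  R_B = wL/2 = 18·4/2 = 36 kN
Superposition: R_A = 381/10 kN, R_B = 339/10 kN

R_A = 381/10 kN, R_B = 339/10 kN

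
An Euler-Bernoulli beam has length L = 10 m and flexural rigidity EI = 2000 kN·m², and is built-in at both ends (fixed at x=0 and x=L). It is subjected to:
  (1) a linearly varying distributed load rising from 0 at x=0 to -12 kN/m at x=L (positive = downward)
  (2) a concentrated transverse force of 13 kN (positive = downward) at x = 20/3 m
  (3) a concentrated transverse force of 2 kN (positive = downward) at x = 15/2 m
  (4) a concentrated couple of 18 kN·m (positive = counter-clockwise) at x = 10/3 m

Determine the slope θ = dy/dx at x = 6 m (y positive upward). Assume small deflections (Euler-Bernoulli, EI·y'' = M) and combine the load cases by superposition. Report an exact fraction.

θ(6) = -19/1800 rad

Load 1 — triangular load w₀=-12 kN/m (0→w₀ over full span):
  θ_1 = -w₀(2x(L-x)(L-2x)(x+2L)+x²(L-x)²)/(120LEI) = -(-12)·(2·6·(10-6)·(10-2·6)·(6+2·10)+6²·(10-6)²)/(120·10·2000) = -6/625 rad
Load 2 — point force P=13 kN at a=20/3 m (b=L-a=10/3):
  θ_2 = -Pb²x(2aL-(3a+b)x)/(2L³EI)  [x≤a] = -13·(10/3)²·6·(2·(20/3)·10-(3·(20/3)+(10/3))·6)/(2·10³·2000) = 13/9000 rad
Load 3 — point force P=2 kN at a=15/2 m (b=L-a=5/2):
  θ_3 = -Pb²x(2aL-(3a+b)x)/(2L³EI)  [x≤a] = -2·(5/2)²·6·(2·(15/2)·10-(3·(15/2)+(5/2))·6)/(2·10³·2000) = 0 rad
Load 4 — applied couple M₀=18 kN·m at a=10/3 m (b=L-a=20/3):
  θ_4 = (R_Ax²/2 - M_Ax - M₀(x-a))/EI  [x>a] with R_A=12/5, M_A=0 = ((12/5)·6²/2 - 0·6 - 18·(6-(10/3)))/2000 = -3/1250 rad
Superposition: θ = Σ θ_i = -19/1800 rad ≈ -0.010556 rad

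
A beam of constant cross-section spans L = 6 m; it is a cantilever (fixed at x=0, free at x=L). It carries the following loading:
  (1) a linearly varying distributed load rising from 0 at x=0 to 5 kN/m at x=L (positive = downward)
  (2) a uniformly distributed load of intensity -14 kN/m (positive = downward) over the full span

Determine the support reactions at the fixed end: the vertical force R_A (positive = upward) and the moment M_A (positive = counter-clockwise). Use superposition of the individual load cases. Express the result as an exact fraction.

R_A = -69 kN, M_A = -192 kN·m

Load 1 — triangular load w₀=5 kN/m (0→w₀ over full span):
  R_A = w₀L/2 = 5·6/2 = 15 kN
  M_A = w₀L²/3 = 5·6²/3 = 60 kN·m
Load 2 — uniform load w=-14 kN/m over full span:
  R_A = wL = (-14)·6 = -84 kN
  M_A = wL²/2 = (-14)·6²/2 = -252 kN·m
Superposition: R_A = -69 kN, M_A = -192 kN·m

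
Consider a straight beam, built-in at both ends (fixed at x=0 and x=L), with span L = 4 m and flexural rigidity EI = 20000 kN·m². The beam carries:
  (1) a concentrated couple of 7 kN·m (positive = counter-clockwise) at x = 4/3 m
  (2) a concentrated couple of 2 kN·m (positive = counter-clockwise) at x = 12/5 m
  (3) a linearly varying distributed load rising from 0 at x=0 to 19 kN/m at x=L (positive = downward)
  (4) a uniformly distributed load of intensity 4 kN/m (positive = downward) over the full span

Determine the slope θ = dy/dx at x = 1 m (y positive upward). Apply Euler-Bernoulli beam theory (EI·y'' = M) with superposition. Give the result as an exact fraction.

θ(1) = -13787/48000000 rad

Load 1 — applied couple M₀=7 kN·m at a=4/3 m (b=L-a=8/3):
  θ_1 = (R_Ax²/2 - M_Ax)/EI  [x≤a] with R_A=7/3, M_A=0 = ((7/3)·1²/2 - 0·1)/20000 = 7/120000 rad
Load 2 — applied couple M₀=2 kN·m at a=12/5 m (b=L-a=8/5):
  θ_2 = (R_Ax²/2 - M_Ax)/EI  [x≤a] with R_A=18/25, M_A=16/25 = ((18/25)·1²/2 - (16/25)·1)/20000 = -7/500000 rad
Load 3 — triangular load w₀=19 kN/m (0→w₀ over full span):
  θ_3 = -w₀(2x(L-x)(L-2x)(x+2L)+x²(L-x)²)/(120LEI) = -19·(2·1·(4-1)·(4-2·1)·(1+2·4)+1²·(4-1)²)/(120·4·20000) = -741/3200000 rad
Load 4 — uniform load w=4 kN/m over full span:
  θ_4 = -wx(L-x)(L-2x)/(12EI) = -4·1·(4-1)·(4-2·1)/(12·20000) = -1/10000 rad
Superposition: θ = Σ θ_i = -13787/48000000 rad ≈ -0.000287 rad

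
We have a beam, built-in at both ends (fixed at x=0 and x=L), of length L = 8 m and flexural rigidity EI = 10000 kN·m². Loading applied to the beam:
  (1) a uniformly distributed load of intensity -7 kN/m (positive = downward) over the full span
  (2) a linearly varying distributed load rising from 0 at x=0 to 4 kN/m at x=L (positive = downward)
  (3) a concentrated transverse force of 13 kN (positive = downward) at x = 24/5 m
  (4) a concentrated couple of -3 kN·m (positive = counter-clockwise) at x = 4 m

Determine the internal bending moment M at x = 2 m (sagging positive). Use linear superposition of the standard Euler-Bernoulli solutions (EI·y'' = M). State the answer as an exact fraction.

Load 1 — uniform load w=-7 kN/m over full span:
  M_1 = wLx/2 - wL²/12 - wx²/2 = (-7)·8·2/2 - (-7)·8²/12 - (-7)·2²/2 = -14/3 kN·m
Load 2 — triangular load w₀=4 kN/m (0→w₀ over full span):
  M_2 = 3w₀Lx/20 - w₀L²/30 - w₀x³/(6L) = 3·4·8·2/20 - 4·8²/30 - 4·2³/(6·8) = 2/5 kN·m
Load 3 — point force P=13 kN at a=24/5 m (b=L-a=16/5):
  M_3 = Pb²(3a+b)x/L³ - Pab²/L²  [x≤a] = 13·(16/5)²·(3·(24/5)+(16/5))·2/8³ - 13·(24/5)·(16/5)²/8² = -104/125 kN·m
Load 4 — applied couple M₀=-3 kN·m at a=4 m (b=L-a=4):
  M_4 = R_Ax - M_A  [x≤a] with R_A=-9/16, M_A=-3/4 = (-9/16)·2 - (-3/4) = -3/8 kN·m
Superposition: M = Σ M_i = -16421/3000 kN·m ≈ -5.473667 kN·m

M(2) = -16421/3000 kN·m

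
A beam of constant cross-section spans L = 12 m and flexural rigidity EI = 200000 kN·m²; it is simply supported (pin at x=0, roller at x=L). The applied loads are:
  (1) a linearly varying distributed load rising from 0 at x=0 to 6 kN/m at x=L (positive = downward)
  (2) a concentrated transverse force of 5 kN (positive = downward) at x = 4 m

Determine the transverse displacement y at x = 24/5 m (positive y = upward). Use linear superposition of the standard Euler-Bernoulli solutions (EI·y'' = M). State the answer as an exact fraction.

Load 1 — triangular load w₀=6 kN/m (0→w₀ over full span):
  y_1 = -w₀x(7L⁴-10L²x²+3x⁴)/(360LEI) = -6·(24/5)·(7·12⁴-10·12²·(24/5)²+3·(24/5)⁴)/(360·12·200000) = -184842/48828125 m
Load 2 — point force P=5 kN at a=4 m (b=L-a=8):
  y_2 = -Pa(L-x)(2Lx-a²-x²)/(6LEI)  [x>a] = -5·4·(12-(24/5))·(2·12·(24/5)-4²-(24/5)²)/(6·12·200000) = -119/156250 m
Superposition: y = Σ y_i = -444059/97656250 m ≈ -0.004547 m

y(24/5) = -444059/97656250 m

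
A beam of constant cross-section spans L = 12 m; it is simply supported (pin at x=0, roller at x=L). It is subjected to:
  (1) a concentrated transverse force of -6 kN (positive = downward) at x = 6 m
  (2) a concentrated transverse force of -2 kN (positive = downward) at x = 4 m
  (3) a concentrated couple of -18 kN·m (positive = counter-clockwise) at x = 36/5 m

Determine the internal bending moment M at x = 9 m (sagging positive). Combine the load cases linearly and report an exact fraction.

Load 1 — point force P=-6 kN at a=6 m (b=L-a=6):
  M_1 = Pa(L-x)/L  [x>a] = (-6)·6·(12-9)/12 = -9 kN·m
Load 2 — point force P=-2 kN at a=4 m (b=L-a=8):
  M_2 = Pa(L-x)/L  [x>a] = (-2)·4·(12-9)/12 = -2 kN·m
Load 3 — applied couple M₀=-18 kN·m at a=36/5 m (b=L-a=24/5):
  M_3 = M₀x/L - M₀  [x>a] = (-18)·9/12 - (-18) = 9/2 kN·m
Superposition: M = Σ M_i = -13/2 kN·m ≈ -6.500000 kN·m

M(9) = -13/2 kN·m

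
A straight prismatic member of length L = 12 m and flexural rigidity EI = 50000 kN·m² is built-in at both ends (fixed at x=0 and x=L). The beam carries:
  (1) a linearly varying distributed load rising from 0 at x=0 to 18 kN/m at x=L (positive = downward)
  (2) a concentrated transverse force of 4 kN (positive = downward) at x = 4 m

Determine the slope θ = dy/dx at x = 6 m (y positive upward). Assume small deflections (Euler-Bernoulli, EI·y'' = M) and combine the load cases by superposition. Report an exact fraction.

θ(6) = -203/750000 rad

Load 1 — triangular load w₀=18 kN/m (0→w₀ over full span):
  θ_1 = -w₀(2x(L-x)(L-2x)(x+2L)+x²(L-x)²)/(120LEI) = -18·(2·6·(12-6)·(12-2·6)·(6+2·12)+6²·(12-6)²)/(120·12·50000) = -81/250000 rad
Load 2 — point force P=4 kN at a=4 m (b=L-a=8):
  θ_2 = Pa²(L-x)(2bL-(3b+a)(L-x))/(2L³EI)  [x>a] = 4·4²·(12-6)·(2·8·12-(3·8+4)·(12-6))/(2·12³·50000) = 1/18750 rad
Superposition: θ = Σ θ_i = -203/750000 rad ≈ -0.000271 rad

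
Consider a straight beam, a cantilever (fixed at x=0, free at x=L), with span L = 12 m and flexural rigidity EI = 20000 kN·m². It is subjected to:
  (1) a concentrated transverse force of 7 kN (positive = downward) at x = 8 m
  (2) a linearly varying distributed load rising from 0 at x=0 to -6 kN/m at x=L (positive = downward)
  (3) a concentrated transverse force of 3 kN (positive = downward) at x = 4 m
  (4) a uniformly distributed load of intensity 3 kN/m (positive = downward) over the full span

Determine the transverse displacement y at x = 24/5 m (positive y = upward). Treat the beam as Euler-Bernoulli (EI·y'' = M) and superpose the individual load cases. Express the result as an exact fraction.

y(24/5) = 85159/9765625 m

Load 1 — point force P=7 kN at a=8 m (b=L-a=4):
  y_1 = -Px²(3a-x)/(6EI)  [x≤a] = -7·(24/5)²·(3·8-(24/5))/(6·20000) = -2016/78125 m
Load 2 — triangular load w₀=-6 kN/m (0→w₀ over full span):
  y_2 = (w₀Lx³/12-w₀L²x²/6-w₀x⁵/(120L))/EI = ((-6)·12·(24/5)³/12-(-6)·12²·(24/5)²/6-(-6)·(24/5)⁵/(120·12))/20000 = 1301184/9765625 m
Load 3 — point force P=3 kN at a=4 m (b=L-a=8):
  y_3 = -Pa²(3x-a)/(6EI)  [x>a] = -3·4²·(3·(24/5)-4)/(6·20000) = -13/3125 m
Load 4 — uniform load w=3 kN/m over full span:
  y_4 = -wx²(x²-4Lx+6L²)/(24EI) = -3·(24/5)²·((24/5)²-4·12·(24/5)+6·12²)/(24·20000) = -36936/390625 m
Superposition: y = Σ y_i = 85159/9765625 m ≈ 0.008720 m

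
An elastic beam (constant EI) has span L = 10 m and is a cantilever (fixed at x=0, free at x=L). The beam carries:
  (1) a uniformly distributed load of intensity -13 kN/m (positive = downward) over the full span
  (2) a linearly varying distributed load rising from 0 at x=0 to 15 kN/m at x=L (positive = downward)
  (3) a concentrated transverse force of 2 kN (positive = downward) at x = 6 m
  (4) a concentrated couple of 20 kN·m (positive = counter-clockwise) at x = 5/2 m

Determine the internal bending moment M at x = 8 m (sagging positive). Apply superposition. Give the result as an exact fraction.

M(8) = -2 kN·m

Load 1 — uniform load w=-13 kN/m over full span:
  M_1 = -w(L-x)²/2 = -(-13)·(10-8)²/2 = 26 kN·m
Load 2 — triangular load w₀=15 kN/m (0→w₀ over full span):
  M_2 = w₀Lx/2 - w₀L²/3 - w₀x³/(6L) = 15·10·8/2 - 15·10²/3 - 15·8³/(6·10) = -28 kN·m
Load 3 — point force P=2 kN at a=6 m (b=L-a=4):
  M_3 = 0  [x>a] = 0 kN·m
Load 4 — applied couple M₀=20 kN·m at a=5/2 m (b=L-a=15/2):
  M_4 = 0  [x>a] = 0 kN·m
Superposition: M = Σ M_i = -2 kN·m ≈ -2.000000 kN·m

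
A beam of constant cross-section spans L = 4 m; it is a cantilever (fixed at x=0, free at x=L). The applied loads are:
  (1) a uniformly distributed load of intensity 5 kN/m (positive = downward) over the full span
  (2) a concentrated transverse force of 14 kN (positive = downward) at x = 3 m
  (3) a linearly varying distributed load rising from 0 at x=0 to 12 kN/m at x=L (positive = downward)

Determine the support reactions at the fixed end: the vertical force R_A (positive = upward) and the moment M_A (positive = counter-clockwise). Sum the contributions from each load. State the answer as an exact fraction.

Load 1 — uniform load w=5 kN/m over full span:
  R_A = wL = 5·4 = 20 kN
  M_A = wL²/2 = 5·4²/2 = 40 kN·m
Load 2 — point force P=14 kN at a=3 m (b=L-a=1):
  R_A = P = 14 kN
  M_A = Pa = 14·3 = 42 kN·m
Load 3 — triangular load w₀=12 kN/m (0→w₀ over full span):
  R_A = w₀L/2 = 12·4/2 = 24 kN
  M_A = w₀L²/3 = 12·4²/3 = 64 kN·m
Superposition: R_A = 58 kN, M_A = 146 kN·m

R_A = 58 kN, M_A = 146 kN·m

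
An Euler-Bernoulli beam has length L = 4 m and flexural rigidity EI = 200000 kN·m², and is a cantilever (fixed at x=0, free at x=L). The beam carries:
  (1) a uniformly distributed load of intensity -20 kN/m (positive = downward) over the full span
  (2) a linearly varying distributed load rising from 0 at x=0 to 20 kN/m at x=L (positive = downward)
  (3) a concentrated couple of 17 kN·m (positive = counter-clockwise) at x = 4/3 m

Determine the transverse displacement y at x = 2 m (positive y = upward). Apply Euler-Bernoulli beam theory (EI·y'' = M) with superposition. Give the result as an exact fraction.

Load 1 — uniform load w=-20 kN/m over full span:
  y_1 = -wx²(x²-4Lx+6L²)/(24EI) = -(-20)·2²·(2²-4·4·2+6·4²)/(24·200000) = 17/15000 m
Load 2 — triangular load w₀=20 kN/m (0→w₀ over full span):
  y_2 = (w₀Lx³/12-w₀L²x²/6-w₀x⁵/(120L))/EI = (20·4·2³/12-20·4²·2²/6-20·2⁵/(120·4))/200000 = -121/150000 m
Load 3 — applied couple M₀=17 kN·m at a=4/3 m (b=L-a=8/3):
  y_3 = M₀a(2x-a)/(2EI)  [x>a] = 17·(4/3)·(2·2-(4/3))/(2·200000) = 17/112500 m
Superposition: y = Σ y_i = 43/90000 m ≈ 0.000478 m

y(2) = 43/90000 m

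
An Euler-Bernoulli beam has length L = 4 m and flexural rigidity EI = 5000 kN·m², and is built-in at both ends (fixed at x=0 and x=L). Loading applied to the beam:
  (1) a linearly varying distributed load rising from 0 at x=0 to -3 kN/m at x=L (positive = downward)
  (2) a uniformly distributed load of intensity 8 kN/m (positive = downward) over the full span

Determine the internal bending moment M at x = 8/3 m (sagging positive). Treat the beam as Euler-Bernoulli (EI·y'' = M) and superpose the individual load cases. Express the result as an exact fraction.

M(8/3) = 368/135 kN·m

Load 1 — triangular load w₀=-3 kN/m (0→w₀ over full span):
  M_1 = 3w₀Lx/20 - w₀L²/30 - w₀x³/(6L) = 3·(-3)·4·(8/3)/20 - (-3)·4²/30 - (-3)·(8/3)³/(6·4) = -112/135 kN·m
Load 2 — uniform load w=8 kN/m over full span:
  M_2 = wLx/2 - wL²/12 - wx²/2 = 8·4·(8/3)/2 - 8·4²/12 - 8·(8/3)²/2 = 32/9 kN·m
Superposition: M = Σ M_i = 368/135 kN·m ≈ 2.725926 kN·m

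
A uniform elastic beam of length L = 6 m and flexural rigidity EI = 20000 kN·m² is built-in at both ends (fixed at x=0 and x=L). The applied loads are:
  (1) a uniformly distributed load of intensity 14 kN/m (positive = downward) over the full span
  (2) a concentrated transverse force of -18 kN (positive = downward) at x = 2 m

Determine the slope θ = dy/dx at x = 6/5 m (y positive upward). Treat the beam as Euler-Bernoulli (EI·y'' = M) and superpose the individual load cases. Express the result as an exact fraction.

Load 1 — uniform load w=14 kN/m over full span:
  θ_1 = -wx(L-x)(L-2x)/(12EI) = -14·(6/5)·(6-(6/5))·(6-2·(6/5))/(12·20000) = -189/156250 rad
Load 2 — point force P=-18 kN at a=2 m (b=L-a=4):
  θ_2 = -Pb²x(2aL-(3a+b)x)/(2L³EI)  [x≤a] = -(-18)·4²·(6/5)·(2·2·6-(3·2+4)·(6/5))/(2·6³·20000) = 3/6250 rad
Superposition: θ = Σ θ_i = -57/78125 rad ≈ -0.000730 rad

θ(6/5) = -57/78125 rad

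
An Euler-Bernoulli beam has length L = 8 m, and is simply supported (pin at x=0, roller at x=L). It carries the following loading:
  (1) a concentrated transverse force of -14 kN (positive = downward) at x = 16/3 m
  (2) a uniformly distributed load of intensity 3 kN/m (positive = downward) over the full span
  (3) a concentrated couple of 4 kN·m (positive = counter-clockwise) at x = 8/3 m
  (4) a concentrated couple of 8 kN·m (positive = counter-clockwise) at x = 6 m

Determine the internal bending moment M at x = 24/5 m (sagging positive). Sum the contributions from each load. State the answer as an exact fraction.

M(24/5) = 96/25 kN·m

Load 1 — point force P=-14 kN at a=16/3 m (b=L-a=8/3):
  M_1 = Pbx/L  [x≤a] = (-14)·(8/3)·(24/5)/8 = -112/5 kN·m
Load 2 — uniform load w=3 kN/m over full span:
  M_2 = wx(L-x)/2 = 3·(24/5)·(8-(24/5))/2 = 576/25 kN·m
Load 3 — applied couple M₀=4 kN·m at a=8/3 m (b=L-a=16/3):
  M_3 = M₀x/L - M₀  [x>a] = 4·(24/5)/8 - 4 = -8/5 kN·m
Load 4 — applied couple M₀=8 kN·m at a=6 m (b=L-a=2):
  M_4 = M₀x/L  [x≤a] = 8·(24/5)/8 = 24/5 kN·m
Superposition: M = Σ M_i = 96/25 kN·m ≈ 3.840000 kN·m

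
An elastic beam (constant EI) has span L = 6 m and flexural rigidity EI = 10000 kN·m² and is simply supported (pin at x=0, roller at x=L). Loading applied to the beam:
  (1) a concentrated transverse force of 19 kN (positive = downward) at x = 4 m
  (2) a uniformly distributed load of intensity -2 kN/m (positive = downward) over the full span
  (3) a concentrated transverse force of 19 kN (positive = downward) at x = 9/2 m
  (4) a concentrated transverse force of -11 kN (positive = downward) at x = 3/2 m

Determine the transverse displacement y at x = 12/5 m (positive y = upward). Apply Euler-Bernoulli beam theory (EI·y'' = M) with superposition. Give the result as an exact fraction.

Load 1 — point force P=19 kN at a=4 m (b=L-a=2):
  y_1 = -Pbx(L²-b²-x²)/(6LEI)  [x≤a] = -19·2·(12/5)·(6²-2²-(12/5)²)/(6·6·10000) = -1558/234375 m
Load 2 — uniform load w=-2 kN/m over full span:
  y_2 = -wx(L³-2Lx²+x³)/(24EI) = -(-2)·(12/5)·(6³-2·6·(12/5)²+(12/5)³)/(24·10000) = 2511/781250 m
Load 3 — point force P=19 kN at a=9/2 m (b=L-a=3/2):
  y_3 = -Pbx(L²-b²-x²)/(6LEI)  [x≤a] = -19·(3/2)·(12/5)·(6²-(3/2)²-(12/5)²)/(6·6·10000) = -53181/10000000 m
Load 4 — point force P=-11 kN at a=3/2 m (b=L-a=9/2):
  y_4 = -Pa(L-x)(2Lx-a²-x²)/(6LEI)  [x>a] = -(-11)·(3/2)·(6-(12/5))·(2·6·(12/5)-(3/2)²-(12/5)²)/(6·6·10000) = 68607/20000000 m
Superposition: y = Σ y_i = -1596341/300000000 m ≈ -0.005321 m

y(12/5) = -1596341/300000000 m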